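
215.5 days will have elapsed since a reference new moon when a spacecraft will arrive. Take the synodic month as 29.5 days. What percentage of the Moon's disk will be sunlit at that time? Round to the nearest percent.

Reduce mod P: 215.5 − 7×29.5 = 9.00 d into the current lunation.
Elongation θ = 360° × 9.00/29.5 ≈ 109.8°.
With cos θ = (-0.339), the lit fraction is (1 − (-0.339))/2 ≈ 0.670, so 67%.

67%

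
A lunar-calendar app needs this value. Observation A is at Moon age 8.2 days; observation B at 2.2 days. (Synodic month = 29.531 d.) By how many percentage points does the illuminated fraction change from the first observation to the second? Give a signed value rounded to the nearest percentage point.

-53 pp

First observation: θ = 360°·8.2/29.531 = 100.0°, so f = 0.587.
Second observation: θ = 26.8°, f = 0.054.
Δf = 0.054 − 0.587 = -0.533, i.e. -53 pp.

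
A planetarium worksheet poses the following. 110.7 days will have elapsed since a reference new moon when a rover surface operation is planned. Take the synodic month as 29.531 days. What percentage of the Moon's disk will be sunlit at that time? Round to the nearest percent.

110.7/29.531 = 3.749 lunations, so 3 complete cycles and 22.11 d into the next.
The Moon has covered 22.11/29.531 of its cycle, so θ ≈ 360° × 22.11/29.531 = 269.5°.
cos 269.5° = (-0.009), so f = (1 − (-0.009))/2 = 0.504, so 50%.

50%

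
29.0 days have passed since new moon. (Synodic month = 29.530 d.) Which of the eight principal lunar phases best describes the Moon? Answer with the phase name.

new moon

At 29.0/29.530 of the cycle, θ ≈ 354° — the new moon range.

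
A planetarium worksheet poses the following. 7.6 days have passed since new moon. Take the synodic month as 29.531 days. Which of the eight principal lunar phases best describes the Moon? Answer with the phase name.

first quarter

At 7.6/29.531 of the cycle, θ ≈ 93° — the first quarter range.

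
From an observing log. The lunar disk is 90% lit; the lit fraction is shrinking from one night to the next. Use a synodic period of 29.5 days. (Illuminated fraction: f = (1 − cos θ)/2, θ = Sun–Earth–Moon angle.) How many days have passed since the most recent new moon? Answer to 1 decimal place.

17.8 days

Invert f = (1 − cos θ)/2 to get cos θ = 1 − 2(0.90) = -0.800, hence θ₀ = arccos -0.800 = 143.1°.
Since the Moon is past full (waning), take the reflex angle: θ = 360° − 143.1° = 216.9°.
At 360°/29.5 d per day, 216.9° corresponds to 17.77 days.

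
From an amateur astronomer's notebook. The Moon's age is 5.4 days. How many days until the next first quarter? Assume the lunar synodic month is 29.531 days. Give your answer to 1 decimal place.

2.0 days

First quarter is 0.25 of the way through the cycle: age 0.25 × 29.531 = 7.383 d.
That is 7.383 − 5.4 = 1.983 days ahead.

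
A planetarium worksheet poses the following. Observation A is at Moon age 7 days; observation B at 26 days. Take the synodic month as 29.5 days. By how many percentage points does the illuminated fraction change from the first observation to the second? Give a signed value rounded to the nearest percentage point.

-33 percentage points

θ₁ = 360° × 7/29.5 = 85.4°, f₁ = (1 − cos θ₁)/2 = 0.460.
θ₂ = 360° × 26/29.5 = 317.3°, f₂ = (1 − cos θ₂)/2 = 0.133.
Change = f₂ − f₁ = -0.327 → -33 percentage points.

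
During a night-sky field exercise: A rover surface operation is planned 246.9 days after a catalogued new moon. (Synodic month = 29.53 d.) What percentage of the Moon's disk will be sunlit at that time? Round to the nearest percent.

Reduce mod P: 246.9 − 8×29.53 = 10.66 d into the current lunation.
Phase angle: θ = 360°·(10.66 d)/(29.53 d) = 130.0°.
With cos θ = (-0.642), the lit fraction is (1 − (-0.642))/2 ≈ 0.821, so 82%.

82%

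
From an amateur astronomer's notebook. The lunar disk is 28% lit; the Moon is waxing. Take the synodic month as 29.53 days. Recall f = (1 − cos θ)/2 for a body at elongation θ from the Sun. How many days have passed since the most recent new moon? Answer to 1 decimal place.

Invert f = (1 − cos θ)/2 to get cos θ = 1 − 2(0.28) = 0.440, hence θ₀ = arccos 0.440 = 63.9°.
Waxing ⇒ before full, so θ = 63.9°.
That fraction of the synodic month is 63.9/360 × 29.53 d ≈ 5.24 d.

5.2 days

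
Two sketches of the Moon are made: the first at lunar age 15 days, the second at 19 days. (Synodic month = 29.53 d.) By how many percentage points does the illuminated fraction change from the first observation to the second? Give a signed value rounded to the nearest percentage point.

-19 pp

θ₁ = 360° × 15/29.53 = 182.9°, f₁ = (1 − cos θ₁)/2 = 0.999.
θ₂ = 360° × 19/29.53 = 231.6°, f₂ = (1 − cos θ₂)/2 = 0.810.
Change = f₂ − f₁ = -0.189 → -19 percentage points.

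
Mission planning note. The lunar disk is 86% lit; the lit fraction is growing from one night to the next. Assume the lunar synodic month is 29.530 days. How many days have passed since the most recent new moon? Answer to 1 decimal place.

11.2 days

cos θ = 1 − 2f = -0.720, giving a principal value of 136.1°.
The Moon is waxing (0°–180°), so θ = 136.1° directly.
That fraction of the synodic month is 136.1/360 × 29.530 d ≈ 11.16 d.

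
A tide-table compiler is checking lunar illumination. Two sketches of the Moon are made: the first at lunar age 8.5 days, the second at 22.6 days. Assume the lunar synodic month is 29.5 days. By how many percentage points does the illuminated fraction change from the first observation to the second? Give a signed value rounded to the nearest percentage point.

-17 pp

θ₁ = 360° × 8.5/29.5 = 103.7°, f₁ = (1 − cos θ₁)/2 = 0.619.
θ₂ = 360° × 22.6/29.5 = 275.8°, f₂ = (1 − cos θ₂)/2 = 0.450.
Change = f₂ − f₁ = -0.169 → -17 percentage points.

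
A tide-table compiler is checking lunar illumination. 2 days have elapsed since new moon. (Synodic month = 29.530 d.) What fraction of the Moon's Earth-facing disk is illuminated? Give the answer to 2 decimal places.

0.04

Phase angle: θ = 360°·(2 d)/(29.530 d) = 24.4°.
cos 24.4° = 0.911, so f = (1 − 0.911)/2 = 0.045.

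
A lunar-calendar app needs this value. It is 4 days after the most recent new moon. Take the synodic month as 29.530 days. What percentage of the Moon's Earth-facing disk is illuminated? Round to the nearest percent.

The Moon has covered 4/29.530 of its cycle, so θ ≈ 360° × 4/29.530 = 48.8°.
Illuminated fraction = (1 − cos 48.8°)/2 = (1 − 0.659)/2 ≈ 0.170, so 17%.

17%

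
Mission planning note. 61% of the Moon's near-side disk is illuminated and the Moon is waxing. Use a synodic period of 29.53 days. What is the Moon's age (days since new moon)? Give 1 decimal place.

From f = (1 − cos θ)/2: cos θ = 1 − 2×0.61 = -0.220; arccos → 102.7°.
Before full moon the principal value applies: θ = 102.7°.
That fraction of the synodic month is 102.7/360 × 29.53 d ≈ 8.42 d.

8.4 days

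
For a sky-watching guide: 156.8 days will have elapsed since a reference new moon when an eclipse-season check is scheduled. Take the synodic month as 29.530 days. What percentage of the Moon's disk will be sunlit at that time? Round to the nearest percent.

68%

156.8 d spans 5 complete synodic months (5 × 29.530 = 147.65 d) plus 9.15 d.
Phase angle: θ = 360°·(9.15 d)/(29.530 d) = 111.5°.
cos 111.5° = (-0.367), so f = (1 − (-0.367))/2 = 0.684, so 68%.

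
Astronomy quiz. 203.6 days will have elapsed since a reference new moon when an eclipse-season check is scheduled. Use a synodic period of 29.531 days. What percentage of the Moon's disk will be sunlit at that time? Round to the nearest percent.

11%

Reduce mod P: 203.6 − 6×29.531 = 26.41 d into the current lunation.
Phase angle: θ = 360°·(26.41 d)/(29.531 d) = 322.0°.
cos 322.0° = 0.788, so f = (1 − 0.788)/2 = 0.106, so 11%.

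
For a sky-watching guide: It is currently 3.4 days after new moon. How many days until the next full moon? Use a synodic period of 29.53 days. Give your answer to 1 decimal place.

Full moon occurs at elongation 180°, i.e. at age 29.53 × 180/360 = 14.765 d.
That is 14.765 − 3.4 = 11.365 days ahead.

11.4 days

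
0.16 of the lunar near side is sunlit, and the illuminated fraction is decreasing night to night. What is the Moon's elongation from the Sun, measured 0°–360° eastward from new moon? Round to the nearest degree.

From f = (1 − cos θ)/2: cos θ = 1 − 2×0.16 = 0.680; arccos → 47.2°.
Waning ⇒ past full, so θ = 360° − 47.2° = 312.8°.

313°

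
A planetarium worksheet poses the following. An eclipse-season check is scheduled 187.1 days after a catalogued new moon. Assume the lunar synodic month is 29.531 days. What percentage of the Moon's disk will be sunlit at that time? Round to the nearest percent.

76%

187.1 d spans 6 complete synodic months (6 × 29.531 = 177.19 d) plus 9.91 d.
The Moon has covered 9.91/29.531 of its cycle, so θ ≈ 360° × 9.91/29.531 = 120.9°.
With cos θ = (-0.513), the lit fraction is (1 − (-0.513))/2 ≈ 0.756, so 76%.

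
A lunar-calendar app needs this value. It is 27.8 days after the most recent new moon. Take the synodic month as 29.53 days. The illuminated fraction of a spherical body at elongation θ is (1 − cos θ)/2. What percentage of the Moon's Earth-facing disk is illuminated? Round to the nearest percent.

Phase angle: θ = 360°·(27.8 d)/(29.53 d) = 338.9°.
Illuminated fraction = (1 − cos 338.9°)/2 = (1 − 0.933)/2 ≈ 0.033, so 3%.

3%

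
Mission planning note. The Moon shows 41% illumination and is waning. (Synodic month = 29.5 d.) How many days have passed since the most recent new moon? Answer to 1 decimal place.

23.0 days

cos θ = 1 − 2f = 0.180, giving a principal value of 79.6°.
Waning ⇒ past full, so θ = 360° − 79.6° = 280.4°.
Age = 29.5 × 280.4°/360° ≈ 22.97 days.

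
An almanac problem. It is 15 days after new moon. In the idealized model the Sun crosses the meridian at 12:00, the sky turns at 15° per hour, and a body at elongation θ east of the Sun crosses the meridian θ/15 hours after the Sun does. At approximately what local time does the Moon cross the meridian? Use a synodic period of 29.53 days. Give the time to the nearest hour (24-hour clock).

Phase angle: θ = 360°·(15 d)/(29.53 d) = 182.9°.
Delay after the Sun = 182.9° / (15°/h) ≈ 12.19 h.
12:00 + 12.19 h ≈ 00:11 → 00:00 to the nearest hour.

00:00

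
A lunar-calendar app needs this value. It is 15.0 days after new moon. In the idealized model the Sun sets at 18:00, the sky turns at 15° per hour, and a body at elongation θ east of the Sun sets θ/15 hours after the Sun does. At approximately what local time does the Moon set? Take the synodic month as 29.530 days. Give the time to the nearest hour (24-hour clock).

The Moon has covered 15.0/29.530 of its cycle, so θ ≈ 360° × 15.0/29.530 = 182.9°.
Delay after the Sun = 182.9° / (15°/h) ≈ 12.19 h.
18:00 + 12.19 h ≈ 06:11 → 06:00 to the nearest hour.

06:00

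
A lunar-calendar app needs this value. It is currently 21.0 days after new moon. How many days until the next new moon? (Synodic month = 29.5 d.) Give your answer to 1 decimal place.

8.5 days

The next new moon completes the synodic month: 29.5 − 21.0 = 8.500 days.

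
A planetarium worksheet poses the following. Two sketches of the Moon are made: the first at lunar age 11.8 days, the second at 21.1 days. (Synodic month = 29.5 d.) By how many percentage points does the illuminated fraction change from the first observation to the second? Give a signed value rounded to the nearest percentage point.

-30 pp

θ₁ = 360° × 11.8/29.5 = 144.0°, f₁ = (1 − cos θ₁)/2 = 0.905.
θ₂ = 360° × 21.1/29.5 = 257.5°, f₂ = (1 − cos θ₂)/2 = 0.608.
Change = f₂ − f₁ = -0.296 → -30 percentage points.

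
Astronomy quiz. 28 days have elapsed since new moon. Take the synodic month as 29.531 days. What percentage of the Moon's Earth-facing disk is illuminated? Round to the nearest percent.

3%

The Moon has covered 28/29.531 of its cycle, so θ ≈ 360° × 28/29.531 = 341.3°.
With cos θ = 0.947, the lit fraction is (1 − 0.947)/2 ≈ 0.026, so 3%.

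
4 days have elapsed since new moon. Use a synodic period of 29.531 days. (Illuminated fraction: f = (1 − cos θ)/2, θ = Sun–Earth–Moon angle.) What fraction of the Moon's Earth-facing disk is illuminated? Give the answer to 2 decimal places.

Phase angle: θ = 360°·(4 d)/(29.531 d) = 48.8°.
Illuminated fraction = (1 − cos 48.8°)/2 = (1 − 0.659)/2 ≈ 0.170.

0.17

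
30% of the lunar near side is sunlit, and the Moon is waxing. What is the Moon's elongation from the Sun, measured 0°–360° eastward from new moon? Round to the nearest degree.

66°

cos θ = 1 − 2f = 0.400, giving a principal value of 66.4°.
The Moon is waxing (0°–180°), so θ = 66.4° directly.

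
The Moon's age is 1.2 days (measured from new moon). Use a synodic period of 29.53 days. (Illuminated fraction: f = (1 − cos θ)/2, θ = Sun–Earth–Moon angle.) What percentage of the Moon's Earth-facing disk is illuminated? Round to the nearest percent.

2%

Phase angle: θ = 360°·(1.2 d)/(29.53 d) = 14.6°.
With cos θ = 0.968, the lit fraction is (1 − 0.968)/2 ≈ 0.016, so 2%.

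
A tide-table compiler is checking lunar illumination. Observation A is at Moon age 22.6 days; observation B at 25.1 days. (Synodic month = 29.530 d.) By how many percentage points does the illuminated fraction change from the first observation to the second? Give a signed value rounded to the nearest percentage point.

-25 pp

First observation: θ = 360°·22.6/29.530 = 275.5°, so f = 0.452.
Second observation: θ = 306.0°, f = 0.206.
Δf = 0.206 − 0.452 = -0.246, i.e. -25 pp.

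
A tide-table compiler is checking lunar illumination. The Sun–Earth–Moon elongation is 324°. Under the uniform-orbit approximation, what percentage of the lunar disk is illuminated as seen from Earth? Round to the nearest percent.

10%

cos 324° = 0.809, so f = (1 − 0.809)/2 = 0.095, i.e. 10%.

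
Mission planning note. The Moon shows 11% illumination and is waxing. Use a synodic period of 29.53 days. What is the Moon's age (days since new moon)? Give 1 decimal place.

From f = (1 − cos θ)/2: cos θ = 1 − 2×0.11 = 0.780; arccos → 38.7°.
Waxing ⇒ before full, so θ = 38.7°.
At 360°/29.53 d per day, 38.7° corresponds to 3.18 days.

3.2 days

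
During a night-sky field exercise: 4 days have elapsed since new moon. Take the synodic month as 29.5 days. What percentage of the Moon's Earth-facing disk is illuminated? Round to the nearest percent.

17%

The Moon has covered 4/29.5 of its cycle, so θ ≈ 360° × 4/29.5 = 48.8°.
With cos θ = 0.659, the lit fraction is (1 − 0.659)/2 ≈ 0.171, so 17%.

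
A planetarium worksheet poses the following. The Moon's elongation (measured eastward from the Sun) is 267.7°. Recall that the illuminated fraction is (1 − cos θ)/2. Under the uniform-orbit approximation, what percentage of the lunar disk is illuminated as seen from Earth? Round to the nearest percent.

Half-versine of 267.7°: (1 − (-0.040))/2 = 0.520, i.e. 52%.

52%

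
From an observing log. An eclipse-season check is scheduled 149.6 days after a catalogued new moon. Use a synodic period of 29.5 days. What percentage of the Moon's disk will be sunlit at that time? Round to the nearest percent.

Reduce mod P: 149.6 − 5×29.5 = 2.10 d into the current lunation.
Elongation θ = 360° × 2.10/29.5 ≈ 25.6°.
cos 25.6° = 0.902, so f = (1 − 0.902)/2 = 0.049, so 5%.

5%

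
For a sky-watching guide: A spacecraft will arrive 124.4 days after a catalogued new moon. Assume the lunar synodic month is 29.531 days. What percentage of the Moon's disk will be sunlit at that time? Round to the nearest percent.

38%

124.4/29.531 = 4.213 lunations, so 4 complete cycles and 6.28 d into the next.
Phase angle: θ = 360°·(6.28 d)/(29.531 d) = 76.5°.
Illuminated fraction = (1 − cos 76.5°)/2 = (1 − 0.233)/2 ≈ 0.383, so 38%.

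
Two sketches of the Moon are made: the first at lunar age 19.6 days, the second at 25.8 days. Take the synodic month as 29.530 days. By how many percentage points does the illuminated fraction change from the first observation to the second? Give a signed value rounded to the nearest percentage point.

θ₁ = 360° × 19.6/29.530 = 238.9°, f₁ = (1 − cos θ₁)/2 = 0.758.
θ₂ = 360° × 25.8/29.530 = 314.5°, f₂ = (1 − cos θ₂)/2 = 0.149.
Change = f₂ − f₁ = -0.609 → -61 percentage points.

-61 pp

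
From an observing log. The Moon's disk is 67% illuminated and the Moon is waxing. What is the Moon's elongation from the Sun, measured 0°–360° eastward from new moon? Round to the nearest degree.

From f = (1 − cos θ)/2: cos θ = 1 − 2×0.67 = -0.340; arccos → 109.9°.
Before full moon the principal value applies: θ = 109.9°.

110°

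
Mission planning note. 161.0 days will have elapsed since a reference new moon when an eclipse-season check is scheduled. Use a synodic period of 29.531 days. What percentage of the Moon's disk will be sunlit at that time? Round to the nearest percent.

Reduce mod P: 161.0 − 5×29.531 = 13.34 d into the current lunation.
The Moon has covered 13.34/29.531 of its cycle, so θ ≈ 360° × 13.34/29.531 = 162.7°.
With cos θ = (-0.955), the lit fraction is (1 − (-0.955))/2 ≈ 0.977, so 98%.

98%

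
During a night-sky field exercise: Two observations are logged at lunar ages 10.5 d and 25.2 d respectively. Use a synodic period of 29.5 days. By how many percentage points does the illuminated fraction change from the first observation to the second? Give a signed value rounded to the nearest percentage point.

θ₁ = 360° × 10.5/29.5 = 128.1°, f₁ = (1 − cos θ₁)/2 = 0.809.
θ₂ = 360° × 25.2/29.5 = 307.5°, f₂ = (1 − cos θ₂)/2 = 0.195.
Change = f₂ − f₁ = -0.613 → -61 percentage points.

-61 pp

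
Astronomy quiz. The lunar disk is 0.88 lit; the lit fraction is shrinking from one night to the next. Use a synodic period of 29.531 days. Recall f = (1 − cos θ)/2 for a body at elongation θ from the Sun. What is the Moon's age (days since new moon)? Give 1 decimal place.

18.1 days

Invert f = (1 − cos θ)/2 to get cos θ = 1 − 2(0.88) = -0.760, hence θ₀ = arccos -0.760 = 139.5°.
A waning Moon lies in 180°–360°, so θ = 360° − 139.5° = 220.5°.
That fraction of the synodic month is 220.5/360 × 29.531 d ≈ 18.09 d.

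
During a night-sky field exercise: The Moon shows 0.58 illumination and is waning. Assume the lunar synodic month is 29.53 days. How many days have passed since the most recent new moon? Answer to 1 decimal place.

From f = (1 − cos θ)/2: cos θ = 1 − 2×0.58 = -0.160; arccos → 99.2°.
Since the Moon is past full (waning), take the reflex angle: θ = 360° − 99.2° = 260.8°.
Age = 29.53 × 260.8°/360° ≈ 21.39 days.

21.4 days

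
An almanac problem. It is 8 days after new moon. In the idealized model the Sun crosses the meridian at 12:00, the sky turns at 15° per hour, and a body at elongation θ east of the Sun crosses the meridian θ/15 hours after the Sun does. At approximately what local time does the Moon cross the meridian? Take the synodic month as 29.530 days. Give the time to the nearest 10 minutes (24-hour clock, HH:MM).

18:30

Elongation θ = 360° × 8/29.530 ≈ 97.5°.
The Moon trails the Sun by θ/15 = 97.5/15 ≈ 6.50 hours.
12:00 + 6.502 h ≈ 18:30 → 18:30 to the nearest ten minutes.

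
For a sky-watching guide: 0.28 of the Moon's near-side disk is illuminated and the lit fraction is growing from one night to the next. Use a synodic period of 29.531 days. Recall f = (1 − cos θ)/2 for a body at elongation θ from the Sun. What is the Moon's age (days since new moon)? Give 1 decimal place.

5.2 days

cos θ = 1 − 2f = 0.440, giving a principal value of 63.9°.
Before full moon the principal value applies: θ = 63.9°.
Age = 29.531 × 63.9°/360° ≈ 5.24 days.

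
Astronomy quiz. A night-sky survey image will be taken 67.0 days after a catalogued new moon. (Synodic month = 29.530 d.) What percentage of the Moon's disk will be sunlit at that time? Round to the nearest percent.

56%

67.0/29.530 = 2.269 lunations, so 2 complete cycles and 7.94 d into the next.
Elongation θ = 360° × 7.94/29.530 ≈ 96.8°.
cos 96.8° = (-0.118), so f = (1 − (-0.118))/2 = 0.559, so 56%.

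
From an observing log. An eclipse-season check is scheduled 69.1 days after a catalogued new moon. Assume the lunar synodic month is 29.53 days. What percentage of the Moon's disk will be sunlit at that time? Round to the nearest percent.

77%

69.1 d spans 2 complete synodic months (2 × 29.53 = 59.06 d) plus 10.04 d.
Elongation θ = 360° × 10.04/29.53 ≈ 122.4°.
With cos θ = (-0.536), the lit fraction is (1 − (-0.536))/2 ≈ 0.768, so 77%.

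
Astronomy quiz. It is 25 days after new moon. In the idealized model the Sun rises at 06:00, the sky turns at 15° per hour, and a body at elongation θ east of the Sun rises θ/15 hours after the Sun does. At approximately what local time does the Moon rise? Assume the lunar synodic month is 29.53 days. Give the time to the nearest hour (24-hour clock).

The Moon has covered 25/29.53 of its cycle, so θ ≈ 360° × 25/29.53 = 304.8°.
At 15° of sky rotation per hour, 304.8° corresponds to a 20.32 h lag.
06:00 + 20.32 h ≈ 02:19 → 02:00 to the nearest hour.

02:00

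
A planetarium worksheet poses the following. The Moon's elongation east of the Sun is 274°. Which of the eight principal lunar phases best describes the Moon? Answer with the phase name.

last quarter

The last quarter sector spans roughly 248°–292°; 274° falls inside it.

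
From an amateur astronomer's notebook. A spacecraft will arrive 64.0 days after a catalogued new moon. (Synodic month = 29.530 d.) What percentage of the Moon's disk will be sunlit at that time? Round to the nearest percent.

Reduce mod P: 64.0 − 2×29.530 = 4.94 d into the current lunation.
Elongation θ = 360° × 4.94/29.530 ≈ 60.2°.
With cos θ = 0.497, the lit fraction is (1 − 0.497)/2 ≈ 0.252, so 25%.

25%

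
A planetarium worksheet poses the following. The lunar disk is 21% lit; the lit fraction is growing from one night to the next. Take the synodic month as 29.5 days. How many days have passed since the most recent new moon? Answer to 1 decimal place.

From f = (1 − cos θ)/2: cos θ = 1 − 2×0.21 = 0.580; arccos → 54.5°.
The Moon is waxing (0°–180°), so θ = 54.5° directly.
That fraction of the synodic month is 54.5/360 × 29.5 d ≈ 4.47 d.

4.5 days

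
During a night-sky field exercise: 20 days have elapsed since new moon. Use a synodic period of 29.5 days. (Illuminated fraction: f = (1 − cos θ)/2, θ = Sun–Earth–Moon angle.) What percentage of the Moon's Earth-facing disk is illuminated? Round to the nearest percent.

72%

The Moon has covered 20/29.5 of its cycle, so θ ≈ 360° × 20/29.5 = 244.1°.
With cos θ = (-0.437), the lit fraction is (1 − (-0.437))/2 ≈ 0.719, so 72%.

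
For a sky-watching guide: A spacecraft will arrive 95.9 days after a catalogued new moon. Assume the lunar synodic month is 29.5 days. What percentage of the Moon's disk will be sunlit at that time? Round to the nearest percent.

50%

Reduce mod P: 95.9 − 3×29.5 = 7.40 d into the current lunation.
Elongation θ = 360° × 7.40/29.5 ≈ 90.3°.
cos 90.3° = (-0.005), so f = (1 − (-0.005))/2 = 0.503, so 50%.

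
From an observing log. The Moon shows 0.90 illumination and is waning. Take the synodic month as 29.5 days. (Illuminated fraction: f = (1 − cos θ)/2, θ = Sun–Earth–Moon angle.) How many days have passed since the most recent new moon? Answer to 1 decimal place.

17.8 days

From f = (1 − cos θ)/2: cos θ = 1 − 2×0.90 = -0.800; arccos → 143.1°.
A waning Moon lies in 180°–360°, so θ = 360° − 143.1° = 216.9°.
At 360°/29.5 d per day, 216.9° corresponds to 17.77 days.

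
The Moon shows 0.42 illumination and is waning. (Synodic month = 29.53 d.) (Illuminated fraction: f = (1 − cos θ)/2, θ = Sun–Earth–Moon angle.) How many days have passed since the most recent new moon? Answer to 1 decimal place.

Invert f = (1 − cos θ)/2 to get cos θ = 1 − 2(0.42) = 0.160, hence θ₀ = arccos 0.160 = 80.8°.
Waning ⇒ past full, so θ = 360° − 80.8° = 279.2°.
That fraction of the synodic month is 279.2/360 × 29.53 d ≈ 22.90 d.

22.9 days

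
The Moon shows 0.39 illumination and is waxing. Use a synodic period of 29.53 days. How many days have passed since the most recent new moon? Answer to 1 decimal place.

6.3 days

From f = (1 − cos θ)/2: cos θ = 1 − 2×0.39 = 0.220; arccos → 77.3°.
The Moon is waxing (0°–180°), so θ = 77.3° directly.
Age = 29.53 × 77.3°/360° ≈ 6.34 days.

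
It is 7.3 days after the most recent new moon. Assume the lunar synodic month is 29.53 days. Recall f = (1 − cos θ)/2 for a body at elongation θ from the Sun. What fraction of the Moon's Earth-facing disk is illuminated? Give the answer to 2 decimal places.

0.49

Phase angle: θ = 360°·(7.3 d)/(29.53 d) = 89.0°.
cos 89.0° = 0.018, so f = (1 − 0.018)/2 = 0.491.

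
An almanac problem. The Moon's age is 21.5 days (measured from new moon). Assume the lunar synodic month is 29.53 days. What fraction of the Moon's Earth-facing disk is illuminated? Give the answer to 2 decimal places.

Elongation θ = 360° × 21.5/29.53 ≈ 262.1°.
With cos θ = (-0.137), the lit fraction is (1 − (-0.137))/2 ≈ 0.569.

0.57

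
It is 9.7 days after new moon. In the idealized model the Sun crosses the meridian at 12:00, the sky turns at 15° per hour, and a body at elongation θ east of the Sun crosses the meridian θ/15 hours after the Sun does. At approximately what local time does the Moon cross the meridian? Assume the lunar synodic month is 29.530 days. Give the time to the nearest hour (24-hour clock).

20:00

Phase angle: θ = 360°·(9.7 d)/(29.530 d) = 118.3°.
At 15° of sky rotation per hour, 118.3° corresponds to a 7.88 h lag.
12:00 + 7.88 h ≈ 19:53 → 20:00 to the nearest hour.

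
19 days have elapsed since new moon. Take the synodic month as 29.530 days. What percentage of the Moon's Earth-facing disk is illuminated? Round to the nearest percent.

81%

Phase angle: θ = 360°·(19 d)/(29.530 d) = 231.6°.
cos 231.6° = (-0.621), so f = (1 − (-0.621))/2 = 0.810, so 81%.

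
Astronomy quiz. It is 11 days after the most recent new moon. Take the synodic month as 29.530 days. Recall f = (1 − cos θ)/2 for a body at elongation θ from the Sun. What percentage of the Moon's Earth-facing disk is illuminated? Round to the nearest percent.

85%

Phase angle: θ = 360°·(11 d)/(29.530 d) = 134.1°.
Illuminated fraction = (1 − cos 134.1°)/2 = (1 − (-0.696))/2 ≈ 0.848, so 85%.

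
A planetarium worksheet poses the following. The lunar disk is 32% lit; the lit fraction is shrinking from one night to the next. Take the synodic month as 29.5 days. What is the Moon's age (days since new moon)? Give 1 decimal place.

From f = (1 − cos θ)/2: cos θ = 1 − 2×0.32 = 0.360; arccos → 68.9°.
Since the Moon is past full (waning), take the reflex angle: θ = 360° − 68.9° = 291.1°.
That fraction of the synodic month is 291.1/360 × 29.5 d ≈ 23.85 d.

23.9 days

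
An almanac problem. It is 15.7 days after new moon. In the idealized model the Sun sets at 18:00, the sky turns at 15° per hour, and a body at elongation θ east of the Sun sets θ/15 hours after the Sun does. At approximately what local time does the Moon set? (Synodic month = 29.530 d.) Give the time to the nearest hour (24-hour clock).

The Moon has covered 15.7/29.530 of its cycle, so θ ≈ 360° × 15.7/29.530 = 191.4°.
The Moon trails the Sun by θ/15 = 191.4/15 ≈ 12.76 hours.
18:00 + 12.76 h ≈ 06:46 → 07:00 to the nearest hour.

07:00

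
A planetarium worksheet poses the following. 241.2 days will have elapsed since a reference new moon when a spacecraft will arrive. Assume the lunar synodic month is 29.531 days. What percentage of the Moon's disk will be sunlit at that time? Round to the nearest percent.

Reduce mod P: 241.2 − 8×29.531 = 4.95 d into the current lunation.
Elongation θ = 360° × 4.95/29.531 ≈ 60.4°.
cos 60.4° = 0.494, so f = (1 − 0.494)/2 = 0.253, so 25%.

25%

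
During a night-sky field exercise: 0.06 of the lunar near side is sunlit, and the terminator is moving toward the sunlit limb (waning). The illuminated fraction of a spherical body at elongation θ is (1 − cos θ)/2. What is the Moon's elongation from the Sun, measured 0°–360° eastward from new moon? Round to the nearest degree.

cos θ = 1 − 2f = 0.880, giving a principal value of 28.4°.
Since the Moon is past full (waning), take the reflex angle: θ = 360° − 28.4° = 331.6°.

332°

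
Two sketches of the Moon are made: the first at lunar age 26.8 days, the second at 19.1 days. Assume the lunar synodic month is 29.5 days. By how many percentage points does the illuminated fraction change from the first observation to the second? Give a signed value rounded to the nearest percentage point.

θ₁ = 360° × 26.8/29.5 = 327.1°, f₁ = (1 − cos θ₁)/2 = 0.080.
θ₂ = 360° × 19.1/29.5 = 233.1°, f₂ = (1 − cos θ₂)/2 = 0.800.
Change = f₂ − f₁ = +0.720 → +72 percentage points.

+72 percentage points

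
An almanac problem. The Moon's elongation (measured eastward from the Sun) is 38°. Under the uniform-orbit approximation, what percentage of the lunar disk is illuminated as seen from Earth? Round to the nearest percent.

11%

Half-versine of 38°: (1 − 0.788)/2 = 0.106, i.e. 11%.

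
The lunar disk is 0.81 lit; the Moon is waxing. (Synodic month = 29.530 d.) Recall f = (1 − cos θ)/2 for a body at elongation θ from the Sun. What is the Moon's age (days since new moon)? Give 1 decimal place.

cos θ = 1 − 2f = -0.620, giving a principal value of 128.3°.
Waxing ⇒ before full, so θ = 128.3°.
Age = 29.530 × 128.3°/360° ≈ 10.53 days.

10.5 days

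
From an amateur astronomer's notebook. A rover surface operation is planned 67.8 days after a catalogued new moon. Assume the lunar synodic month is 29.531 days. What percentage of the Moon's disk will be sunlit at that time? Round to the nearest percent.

67.8/29.531 = 2.296 lunations, so 2 complete cycles and 8.74 d into the next.
The Moon has covered 8.74/29.531 of its cycle, so θ ≈ 360° × 8.74/29.531 = 106.5°.
cos 106.5° = (-0.284), so f = (1 − (-0.284))/2 = 0.642, so 64%.

64%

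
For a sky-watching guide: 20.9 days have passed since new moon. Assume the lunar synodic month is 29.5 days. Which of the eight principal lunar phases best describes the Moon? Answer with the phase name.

last quarter

At 20.9/29.5 of the cycle, θ ≈ 255° — the last quarter range.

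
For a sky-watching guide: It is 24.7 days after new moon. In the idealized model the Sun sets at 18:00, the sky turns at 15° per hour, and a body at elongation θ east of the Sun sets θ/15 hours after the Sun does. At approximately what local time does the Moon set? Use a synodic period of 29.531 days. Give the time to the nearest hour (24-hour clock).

14:00

The Moon has covered 24.7/29.531 of its cycle, so θ ≈ 360° × 24.7/29.531 = 301.1°.
At 15° of sky rotation per hour, 301.1° corresponds to a 20.07 h lag.
18:00 + 20.07 h ≈ 14:04 → 14:00 to the nearest hour.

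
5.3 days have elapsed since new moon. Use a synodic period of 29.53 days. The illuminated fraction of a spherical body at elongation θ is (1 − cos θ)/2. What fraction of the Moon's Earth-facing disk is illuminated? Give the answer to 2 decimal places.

Elongation θ = 360° × 5.3/29.53 ≈ 64.6°.
cos 64.6° = 0.429, so f = (1 − 0.429)/2 = 0.286.

0.29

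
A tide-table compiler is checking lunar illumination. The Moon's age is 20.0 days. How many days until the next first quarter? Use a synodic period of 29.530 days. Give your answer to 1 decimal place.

16.9 days

First quarter is 0.25 of the way through the cycle: age 0.25 × 29.530 = 7.383 d.
This lunation's first quarter (7.383 d) has passed, so add one period: 36.913 − 20.0 = 16.913 days.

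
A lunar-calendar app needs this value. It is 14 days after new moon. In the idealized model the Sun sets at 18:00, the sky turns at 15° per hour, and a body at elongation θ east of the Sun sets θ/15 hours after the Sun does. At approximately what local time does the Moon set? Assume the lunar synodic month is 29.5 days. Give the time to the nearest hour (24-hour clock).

Elongation θ = 360° × 14/29.5 ≈ 170.8°.
At 15° of sky rotation per hour, 170.8° corresponds to a 11.39 h lag.
18:00 + 11.39 h ≈ 05:23 → 05:00 to the nearest hour.

05:00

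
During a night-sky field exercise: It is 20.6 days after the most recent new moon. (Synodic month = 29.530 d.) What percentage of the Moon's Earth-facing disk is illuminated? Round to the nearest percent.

Elongation θ = 360° × 20.6/29.530 ≈ 251.1°.
cos 251.1° = (-0.323), so f = (1 − (-0.323))/2 = 0.662, so 66%.

66%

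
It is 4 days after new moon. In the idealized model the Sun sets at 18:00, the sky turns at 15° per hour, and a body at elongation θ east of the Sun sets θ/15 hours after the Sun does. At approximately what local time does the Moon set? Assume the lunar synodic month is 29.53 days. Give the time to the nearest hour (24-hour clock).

Elongation θ = 360° × 4/29.53 ≈ 48.8°.
Delay after the Sun = 48.8° / (15°/h) ≈ 3.25 h.
18:00 + 3.25 h ≈ 21:15 → 21:00 to the nearest hour.

21:00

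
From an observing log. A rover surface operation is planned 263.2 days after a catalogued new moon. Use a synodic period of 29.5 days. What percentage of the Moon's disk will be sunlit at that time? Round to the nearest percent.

6%

263.2/29.5 = 8.922 lunations, so 8 complete cycles and 27.20 d into the next.
Elongation θ = 360° × 27.20/29.5 ≈ 331.9°.
With cos θ = 0.882, the lit fraction is (1 − 0.882)/2 ≈ 0.059, so 6%.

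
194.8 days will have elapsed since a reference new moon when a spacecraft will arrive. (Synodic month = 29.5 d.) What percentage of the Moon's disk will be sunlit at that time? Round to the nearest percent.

90%

194.8/29.5 = 6.603 lunations, so 6 complete cycles and 17.80 d into the next.
Phase angle: θ = 360°·(17.80 d)/(29.5 d) = 217.2°.
Illuminated fraction = (1 − cos 217.2°)/2 = (1 − (-0.796))/2 ≈ 0.898, so 90%.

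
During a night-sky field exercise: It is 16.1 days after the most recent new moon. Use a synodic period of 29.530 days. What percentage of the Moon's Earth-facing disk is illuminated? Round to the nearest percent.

98%

Phase angle: θ = 360°·(16.1 d)/(29.530 d) = 196.3°.
cos 196.3° = (-0.960), so f = (1 − (-0.960))/2 = 0.980, so 98%.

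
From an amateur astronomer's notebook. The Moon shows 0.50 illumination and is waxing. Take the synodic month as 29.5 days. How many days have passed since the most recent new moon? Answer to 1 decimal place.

Invert f = (1 − cos θ)/2 to get cos θ = 1 − 2(0.50) = 0.000, hence θ₀ = arccos 0.000 = 90.0°.
Waxing ⇒ before full, so θ = 90.0°.
At 360°/29.5 d per day, 90.0° corresponds to 7.38 days.

7.4 days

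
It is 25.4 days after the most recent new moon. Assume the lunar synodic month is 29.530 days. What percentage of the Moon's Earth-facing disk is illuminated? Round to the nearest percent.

18%

Elongation θ = 360° × 25.4/29.530 ≈ 309.7°.
Illuminated fraction = (1 − cos 309.7°)/2 = (1 − 0.638)/2 ≈ 0.181, so 18%.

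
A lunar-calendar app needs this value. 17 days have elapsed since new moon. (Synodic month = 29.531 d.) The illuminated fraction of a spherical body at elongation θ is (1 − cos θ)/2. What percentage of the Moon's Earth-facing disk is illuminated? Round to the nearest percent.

94%

Elongation θ = 360° × 17/29.531 ≈ 207.2°.
cos 207.2° = (-0.889), so f = (1 − (-0.889))/2 = 0.945, so 94%.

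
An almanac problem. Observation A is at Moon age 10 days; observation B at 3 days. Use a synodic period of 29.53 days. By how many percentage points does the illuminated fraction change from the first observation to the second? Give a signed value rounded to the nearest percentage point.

θ₁ = 360° × 10/29.53 = 121.9°, f₁ = (1 − cos θ₁)/2 = 0.764.
θ₂ = 360° × 3/29.53 = 36.6°, f₂ = (1 − cos θ₂)/2 = 0.098.
Change = f₂ − f₁ = -0.666 → -67 percentage points.

-67 pp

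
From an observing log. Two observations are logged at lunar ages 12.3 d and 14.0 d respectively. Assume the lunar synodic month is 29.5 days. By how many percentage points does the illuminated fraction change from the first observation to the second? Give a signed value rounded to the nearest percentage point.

+6 percentage points

θ₁ = 360° × 12.3/29.5 = 150.1°, f₁ = (1 − cos θ₁)/2 = 0.933.
θ₂ = 360° × 14.0/29.5 = 170.8°, f₂ = (1 − cos θ₂)/2 = 0.994.
Change = f₂ − f₁ = +0.060 → +6 percentage points.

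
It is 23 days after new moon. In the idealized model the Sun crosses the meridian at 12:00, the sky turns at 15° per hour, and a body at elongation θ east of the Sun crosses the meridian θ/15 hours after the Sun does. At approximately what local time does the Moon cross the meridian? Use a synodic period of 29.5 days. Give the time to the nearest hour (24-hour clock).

Elongation θ = 360° × 23/29.5 ≈ 280.7°.
At 15° of sky rotation per hour, 280.7° corresponds to a 18.71 h lag.
12:00 + 18.71 h ≈ 06:43 → 07:00 to the nearest hour.

07:00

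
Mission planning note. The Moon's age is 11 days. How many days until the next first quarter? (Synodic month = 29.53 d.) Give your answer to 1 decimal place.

First quarter occurs at elongation 90°, i.e. at age 29.53 × 90/360 = 7.383 d.
This lunation's first quarter (7.383 d) has passed, so add one period: 36.913 − 11 = 25.913 days.

25.9 days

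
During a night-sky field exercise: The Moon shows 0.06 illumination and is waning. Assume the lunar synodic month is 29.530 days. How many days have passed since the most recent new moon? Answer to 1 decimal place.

27.2 days

cos θ = 1 − 2f = 0.880, giving a principal value of 28.4°.
Waning ⇒ past full, so θ = 360° − 28.4° = 331.6°.
That fraction of the synodic month is 331.6/360 × 29.530 d ≈ 27.20 d.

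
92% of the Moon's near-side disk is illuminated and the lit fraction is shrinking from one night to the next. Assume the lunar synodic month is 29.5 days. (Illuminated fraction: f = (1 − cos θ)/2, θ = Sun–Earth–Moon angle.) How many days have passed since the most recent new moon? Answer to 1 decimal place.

17.4 days

cos θ = 1 − 2f = -0.840, giving a principal value of 147.1°.
A waning Moon lies in 180°–360°, so θ = 360° − 147.1° = 212.9°.
Age = 29.5 × 212.9°/360° ≈ 17.44 days.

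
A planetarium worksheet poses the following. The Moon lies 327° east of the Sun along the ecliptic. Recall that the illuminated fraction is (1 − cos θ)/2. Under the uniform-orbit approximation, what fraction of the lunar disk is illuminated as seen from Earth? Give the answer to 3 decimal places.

cos 327° = 0.839, so f = (1 − 0.839)/2 = 0.081.

0.081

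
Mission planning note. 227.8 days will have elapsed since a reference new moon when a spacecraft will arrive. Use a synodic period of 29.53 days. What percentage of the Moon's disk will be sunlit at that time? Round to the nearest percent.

227.8 d spans 7 complete synodic months (7 × 29.53 = 206.71 d) plus 21.09 d.
Elongation θ = 360° × 21.09/29.53 ≈ 257.1°.
Illuminated fraction = (1 − cos 257.1°)/2 = (1 − (-0.223))/2 ≈ 0.612, so 61%.

61%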